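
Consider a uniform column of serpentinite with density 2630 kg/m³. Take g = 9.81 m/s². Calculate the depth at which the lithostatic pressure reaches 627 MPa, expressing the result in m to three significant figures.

24300 m

h = P/(ρg) = 627 MPa / (2630 kg/m³ × 9.81 m/s²) = 6.270×10^8 Pa / 25800 Pa/m = 24302 m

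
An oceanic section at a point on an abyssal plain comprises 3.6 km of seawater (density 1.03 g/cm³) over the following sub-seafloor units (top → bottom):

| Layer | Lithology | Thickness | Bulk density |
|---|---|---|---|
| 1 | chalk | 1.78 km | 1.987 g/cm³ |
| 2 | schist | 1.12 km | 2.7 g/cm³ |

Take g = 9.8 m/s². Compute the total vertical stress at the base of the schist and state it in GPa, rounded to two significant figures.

seawater: 1030 kg/m³ × 9.8 m/s² × 3600 m = 3.634×10^7 Pa = 0.03634 GPa
chalk: 1987 kg/m³ × 9.8 m/s² × 1780 m = 3.466×10^7 Pa = 0.03466 GPa
schist: 2700 kg/m³ × 9.8 m/s² × 1120 m = 2.964×10^7 Pa = 0.02964 GPa
Total = 0.03634 + 0.03466 + 0.02964 = 0.10063 GPa

0.10 GPa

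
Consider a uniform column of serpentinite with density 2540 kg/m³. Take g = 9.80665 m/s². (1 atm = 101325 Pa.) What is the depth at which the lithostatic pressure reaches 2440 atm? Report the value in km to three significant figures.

9.93 km

h = P/(ρg) = 2440 atm / (2540 kg/m³ × 9.80665 m/s²) = 2.472×10^8 Pa / 24909 Pa/m = 9925.5 m
= 9.9255 km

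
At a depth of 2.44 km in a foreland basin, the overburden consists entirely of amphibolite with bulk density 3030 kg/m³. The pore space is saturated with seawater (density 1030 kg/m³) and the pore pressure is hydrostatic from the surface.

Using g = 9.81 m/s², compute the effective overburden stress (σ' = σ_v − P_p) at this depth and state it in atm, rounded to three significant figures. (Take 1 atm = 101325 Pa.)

Overburden (lithostatic) stress σ_v:
amphibolite: 3030 kg/m³ × 9.81 m/s² × 2440 m = 7.253×10^7 Pa = 72.53 MPa
Pore pressure P_p = 1030 kg/m³ × 9.81 m/s² × 2440 m = 2.465×10^7 Pa = 24.65 MPa
Effective stress σ' = σ_v − P_p = 72.53 − 24.65 = 47.873 MPa = 472.47 atm

472 atm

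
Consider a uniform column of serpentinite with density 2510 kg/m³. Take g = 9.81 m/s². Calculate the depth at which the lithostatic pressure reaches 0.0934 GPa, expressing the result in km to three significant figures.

h = P/(ρg) = 0.0934 GPa / (2510 kg/m³ × 9.81 m/s²) = 9.340×10^7 Pa / 24623 Pa/m = 3793.2 m
= 3.7932 km

3.79 km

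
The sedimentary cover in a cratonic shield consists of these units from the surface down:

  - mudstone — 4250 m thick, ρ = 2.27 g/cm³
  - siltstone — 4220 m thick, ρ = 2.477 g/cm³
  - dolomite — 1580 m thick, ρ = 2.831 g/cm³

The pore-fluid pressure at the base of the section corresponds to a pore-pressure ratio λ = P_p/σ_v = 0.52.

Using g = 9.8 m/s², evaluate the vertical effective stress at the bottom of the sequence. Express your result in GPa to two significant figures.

Overburden (lithostatic) stress σ_v:
mudstone: 2270 kg/m³ × 9.8 m/s² × 4250 m = 9.455×10^7 Pa = 94.55 MPa
siltstone: 2477 kg/m³ × 9.8 m/s² × 4220 m = 1.024×10^8 Pa = 102.4 MPa
dolomite: 2831 kg/m³ × 9.8 m/s² × 1580 m = 4.384×10^7 Pa = 43.84 MPa
Total = 94.55 + 102.4 + 43.84 = 240.82 MPa
Pore pressure P_p = λ·σ_v = 0.52 × 240.8 MPa = 125.2 MPa
Effective stress σ' = σ_v − P_p = 240.8 − 125.2 = 115.59 MPa = 0.11559 GPa

0.12 GPa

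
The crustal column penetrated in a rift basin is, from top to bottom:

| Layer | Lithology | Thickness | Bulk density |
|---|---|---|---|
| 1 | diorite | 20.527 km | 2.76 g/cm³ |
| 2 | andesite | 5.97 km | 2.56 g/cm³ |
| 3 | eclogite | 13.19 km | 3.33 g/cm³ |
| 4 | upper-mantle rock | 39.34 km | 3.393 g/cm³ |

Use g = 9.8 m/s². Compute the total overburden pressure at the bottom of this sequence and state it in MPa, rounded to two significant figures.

2400 MPa

diorite: 2760 kg/m³ × 9.8 m/s² × 20527 m = 5.552×10^8 Pa = 555.2 MPa
andesite: 2560 kg/m³ × 9.8 m/s² × 5970 m = 1.498×10^8 Pa = 149.8 MPa
eclogite: 3330 kg/m³ × 9.8 m/s² × 13190 m = 4.304×10^8 Pa = 430.4 MPa
upper-mantle rock: 3393 kg/m³ × 9.8 m/s² × 39340 m = 1.308×10^9 Pa = 1308 MPa
Total = 555.2 + 149.8 + 430.4 + 1308 = 2443.5 MPa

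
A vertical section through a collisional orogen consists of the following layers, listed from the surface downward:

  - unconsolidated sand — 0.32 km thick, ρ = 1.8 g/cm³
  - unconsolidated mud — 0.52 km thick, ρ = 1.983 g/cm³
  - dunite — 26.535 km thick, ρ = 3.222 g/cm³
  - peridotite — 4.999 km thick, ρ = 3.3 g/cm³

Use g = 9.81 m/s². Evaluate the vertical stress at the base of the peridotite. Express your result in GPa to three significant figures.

1.02 GPa

unconsolidated sand: 1800 kg/m³ × 9.81 m/s² × 320 m = 5.651×10^6 Pa = 5.651×10^-3 GPa
unconsolidated mud: 1983 kg/m³ × 9.81 m/s² × 520 m = 1.012×10^7 Pa = 0.01012 GPa
dunite: 3222 kg/m³ × 9.81 m/s² × 26535 m = 8.387×10^8 Pa = 0.8387 GPa
peridotite: 3300 kg/m³ × 9.81 m/s² × 4999 m = 1.618×10^8 Pa = 0.1618 GPa
Total = 5.651×10^-3 + 0.01012 + 0.8387 + 0.1618 = 1.0163 GPa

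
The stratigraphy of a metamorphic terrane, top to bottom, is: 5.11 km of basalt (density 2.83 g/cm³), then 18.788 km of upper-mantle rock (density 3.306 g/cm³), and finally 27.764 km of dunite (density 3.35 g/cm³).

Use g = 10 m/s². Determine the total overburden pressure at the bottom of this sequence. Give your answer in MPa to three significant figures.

basalt: 2830 kg/m³ × 10 m/s² × 5110 m = 1.446×10^8 Pa = 144.6 MPa
upper-mantle rock: 3306 kg/m³ × 10 m/s² × 18788 m = 6.211×10^8 Pa = 621.1 MPa
dunite: 3350 kg/m³ × 10 m/s² × 27764 m = 9.301×10^8 Pa = 930.1 MPa
Total = 144.6 + 621.1 + 930.1 = 1695.8 MPa

1700 MPa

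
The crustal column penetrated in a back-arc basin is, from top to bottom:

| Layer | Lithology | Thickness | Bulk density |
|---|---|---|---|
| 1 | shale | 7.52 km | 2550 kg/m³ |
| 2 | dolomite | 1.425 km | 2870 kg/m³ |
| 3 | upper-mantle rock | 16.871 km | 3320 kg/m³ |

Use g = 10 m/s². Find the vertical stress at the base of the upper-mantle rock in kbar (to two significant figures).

7.9 kbar

shale: 2550 kg/m³ × 10 m/s² × 7520 m = 1.918×10^8 Pa = 1.918 kbar
dolomite: 2870 kg/m³ × 10 m/s² × 1425 m = 4.090×10^7 Pa = 0.4090 kbar
upper-mantle rock: 3320 kg/m³ × 10 m/s² × 16871 m = 5.601×10^8 Pa = 5.601 kbar
Total = 1.918 + 0.4090 + 5.601 = 7.9277 kbar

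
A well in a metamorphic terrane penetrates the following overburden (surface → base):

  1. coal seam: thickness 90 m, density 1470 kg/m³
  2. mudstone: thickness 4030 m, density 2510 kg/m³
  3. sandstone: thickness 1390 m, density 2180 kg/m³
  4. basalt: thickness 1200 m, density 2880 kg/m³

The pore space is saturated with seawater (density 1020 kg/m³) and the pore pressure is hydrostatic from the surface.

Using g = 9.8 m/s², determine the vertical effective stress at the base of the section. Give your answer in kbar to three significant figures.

0.969 kbar

Overburden (lithostatic) stress σ_v:
coal seam: 1470 kg/m³ × 9.8 m/s² × 90 m = 1.297×10^6 Pa = 1.297 MPa
mudstone: 2510 kg/m³ × 9.8 m/s² × 4030 m = 9.913×10^7 Pa = 99.13 MPa
sandstone: 2180 kg/m³ × 9.8 m/s² × 1390 m = 2.970×10^7 Pa = 29.70 MPa
basalt: 2880 kg/m³ × 9.8 m/s² × 1200 m = 3.387×10^7 Pa = 33.87 MPa
Total = 1.297 + 99.13 + 29.70 + 33.87 = 163.99 MPa
Pore pressure P_p = 1020 kg/m³ × 9.8 m/s² × 6710 m = 6.707×10^7 Pa = 67.07 MPa
Effective stress σ' = σ_v − P_p = 164.0 − 67.07 = 96.918 MPa = 0.96918 kbar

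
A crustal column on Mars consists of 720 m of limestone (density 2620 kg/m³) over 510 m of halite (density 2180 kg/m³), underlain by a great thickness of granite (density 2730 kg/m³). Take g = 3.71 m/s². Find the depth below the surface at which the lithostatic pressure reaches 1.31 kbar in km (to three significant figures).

13.1 km

Pressure at base of upper layers: 2620×3.71×720 + 2180×3.71×510 = 1.112×10^7 Pa = 0.1112 kbar
Remaining pressure to be supplied by granite: 1.310×10^8 − 1.112×10^7 = 1.199×10^8 Pa
Additional depth in granite = 1.199×10^8 Pa / (2730 kg/m³ × 3.71 m/s²) = 11836 m
Total depth = 1230 m + 11836 m = 13066 m
= 13.066 km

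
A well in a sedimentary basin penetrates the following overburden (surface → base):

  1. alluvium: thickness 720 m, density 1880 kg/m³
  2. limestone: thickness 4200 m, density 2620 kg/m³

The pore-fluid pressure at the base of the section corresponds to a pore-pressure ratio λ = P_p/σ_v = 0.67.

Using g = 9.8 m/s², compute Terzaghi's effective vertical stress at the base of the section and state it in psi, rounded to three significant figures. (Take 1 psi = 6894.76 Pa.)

Overburden (lithostatic) stress σ_v:
alluvium: 1880 kg/m³ × 9.8 m/s² × 720 m = 1.327×10^7 Pa = 13.27 MPa
limestone: 2620 kg/m³ × 9.8 m/s² × 4200 m = 1.078×10^8 Pa = 107.8 MPa
Total = 13.27 + 107.8 = 121.10 MPa
Pore pressure P_p = λ·σ_v = 0.67 × 121.1 MPa = 81.14 MPa
Effective stress σ' = σ_v − P_p = 121.1 − 81.14 = 39.964 MPa = 5796.4 psi

5800 psi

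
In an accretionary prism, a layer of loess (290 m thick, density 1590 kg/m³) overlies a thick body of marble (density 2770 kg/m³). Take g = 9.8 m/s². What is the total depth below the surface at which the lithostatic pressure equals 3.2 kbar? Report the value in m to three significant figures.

11900 m

Pressure at base of upper layers: 1590×9.8×290 = 4.519×10^6 Pa = 0.04519 kbar
Remaining pressure to be supplied by marble: 3.200×10^8 − 4.519×10^6 = 3.155×10^8 Pa
Additional depth in marble = 3.155×10^8 Pa / (2770 kg/m³ × 9.8 m/s²) = 11622 m
Total depth = 290 m + 11622 m = 11912 m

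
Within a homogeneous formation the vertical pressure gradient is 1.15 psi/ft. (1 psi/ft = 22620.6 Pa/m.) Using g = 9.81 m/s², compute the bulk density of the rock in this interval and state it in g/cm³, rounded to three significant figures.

ρ = (dP/dz)/g = 1.15 psi/ft / 9.81 m/s² = 26014 Pa/m / 9.81 m/s² = 2651.8 kg/m³
= 2.652 g/cm³

2.65 g/cm³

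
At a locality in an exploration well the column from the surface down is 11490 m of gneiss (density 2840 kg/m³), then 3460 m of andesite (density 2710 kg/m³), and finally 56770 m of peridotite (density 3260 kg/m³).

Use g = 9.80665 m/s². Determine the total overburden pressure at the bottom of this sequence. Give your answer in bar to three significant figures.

22300 bar

gneiss: 2840 kg/m³ × 9.80665 m/s² × 11490 m = 3.200×10^8 Pa = 3200 bar
andesite: 2710 kg/m³ × 9.80665 m/s² × 3460 m = 9.195×10^7 Pa = 919.5 bar
peridotite: 3260 kg/m³ × 9.80665 m/s² × 56770 m = 1.815×10^9 Pa = 18149 bar
Total = 3200 + 919.5 + 18149 = 22269 bar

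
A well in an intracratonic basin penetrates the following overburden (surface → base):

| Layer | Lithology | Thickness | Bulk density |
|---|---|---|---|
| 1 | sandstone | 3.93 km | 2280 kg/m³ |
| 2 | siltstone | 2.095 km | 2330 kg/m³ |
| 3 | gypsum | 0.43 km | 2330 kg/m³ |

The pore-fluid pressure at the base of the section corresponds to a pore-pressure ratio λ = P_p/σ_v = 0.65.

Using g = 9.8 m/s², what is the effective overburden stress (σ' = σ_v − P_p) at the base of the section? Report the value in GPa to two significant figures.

Overburden (lithostatic) stress σ_v:
sandstone: 2280 kg/m³ × 9.8 m/s² × 3930 m = 8.781×10^7 Pa = 87.81 MPa
siltstone: 2330 kg/m³ × 9.8 m/s² × 2095 m = 4.784×10^7 Pa = 47.84 MPa
gypsum: 2330 kg/m³ × 9.8 m/s² × 430 m = 9.819×10^6 Pa = 9.819 MPa
Total = 87.81 + 47.84 + 9.819 = 145.47 MPa
Pore pressure P_p = λ·σ_v = 0.65 × 145.5 MPa = 94.55 MPa
Effective stress σ' = σ_v − P_p = 145.5 − 94.55 = 50.914 MPa = 0.050914 GPa

0.051 GPa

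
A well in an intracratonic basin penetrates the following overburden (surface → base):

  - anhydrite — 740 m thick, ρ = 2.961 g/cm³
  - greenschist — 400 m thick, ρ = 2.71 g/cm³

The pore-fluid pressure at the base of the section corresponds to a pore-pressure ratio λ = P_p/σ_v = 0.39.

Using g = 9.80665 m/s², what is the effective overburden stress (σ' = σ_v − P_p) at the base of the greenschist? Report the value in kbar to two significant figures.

Overburden (lithostatic) stress σ_v:
anhydrite: 2961 kg/m³ × 9.80665 m/s² × 740 m = 2.149×10^7 Pa = 21.49 MPa
greenschist: 2710 kg/m³ × 9.80665 m/s² × 400 m = 1.063×10^7 Pa = 10.63 MPa
Total = 21.49 + 10.63 = 32.118 MPa
Pore pressure P_p = λ·σ_v = 0.39 × 32.12 MPa = 12.53 MPa
Effective stress σ' = σ_v − P_p = 32.12 − 12.53 = 19.592 MPa = 0.19592 kbar

0.20 kbar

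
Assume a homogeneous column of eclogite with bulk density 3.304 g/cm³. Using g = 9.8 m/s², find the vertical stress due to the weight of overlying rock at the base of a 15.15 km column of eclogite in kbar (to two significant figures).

eclogite: 3304 kg/m³ × 9.8 m/s² × 15150 m = 4.905×10^8 Pa = 4.905 kbar

4.9 kbar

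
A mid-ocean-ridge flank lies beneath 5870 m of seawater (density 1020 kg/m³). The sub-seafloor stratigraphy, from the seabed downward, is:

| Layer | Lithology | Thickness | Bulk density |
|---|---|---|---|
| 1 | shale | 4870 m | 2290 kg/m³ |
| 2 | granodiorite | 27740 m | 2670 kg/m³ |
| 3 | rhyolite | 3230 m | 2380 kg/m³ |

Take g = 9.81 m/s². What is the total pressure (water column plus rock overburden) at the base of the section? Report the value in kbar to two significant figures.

seawater: 1020 kg/m³ × 9.81 m/s² × 5870 m = 5.874×10^7 Pa = 0.5874 kbar
shale: 2290 kg/m³ × 9.81 m/s² × 4870 m = 1.094×10^8 Pa = 1.094 kbar
granodiorite: 2670 kg/m³ × 9.81 m/s² × 27740 m = 7.266×10^8 Pa = 7.266 kbar
rhyolite: 2380 kg/m³ × 9.81 m/s² × 3230 m = 7.541×10^7 Pa = 0.7541 kbar
Total = 0.5874 + 1.094 + 7.266 + 0.7541 = 9.7014 kbar

9.7 kbar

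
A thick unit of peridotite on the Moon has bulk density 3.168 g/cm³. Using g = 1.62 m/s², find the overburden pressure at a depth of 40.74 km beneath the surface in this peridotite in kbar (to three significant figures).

2.09 kbar

peridotite: 3168 kg/m³ × 1.62 m/s² × 40740 m = 2.091×10^8 Pa = 2.091 kbar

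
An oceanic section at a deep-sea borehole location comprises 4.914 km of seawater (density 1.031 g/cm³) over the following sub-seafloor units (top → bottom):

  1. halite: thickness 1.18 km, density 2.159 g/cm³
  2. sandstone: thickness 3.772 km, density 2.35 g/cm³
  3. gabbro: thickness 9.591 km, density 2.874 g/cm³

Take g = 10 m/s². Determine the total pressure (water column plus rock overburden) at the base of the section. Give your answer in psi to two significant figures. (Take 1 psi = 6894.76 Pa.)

64000 psi

seawater: 1031 kg/m³ × 10 m/s² × 4914 m = 5.066×10^7 Pa = 7348 psi
halite: 2159 kg/m³ × 10 m/s² × 1180 m = 2.548×10^7 Pa = 3695 psi
sandstone: 2350 kg/m³ × 10 m/s² × 3772 m = 8.864×10^7 Pa = 12856 psi
gabbro: 2874 kg/m³ × 10 m/s² × 9591 m = 2.756×10^8 Pa = 39979 psi
Total = 7348 + 3695 + 12856 + 39979 = 63879 psi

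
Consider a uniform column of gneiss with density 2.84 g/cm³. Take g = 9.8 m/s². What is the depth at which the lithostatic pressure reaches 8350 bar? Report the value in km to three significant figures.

30.0 km

h = P/(ρg) = 8350 bar / (2840 kg/m³ × 9.8 m/s²) = 8.350×10^8 Pa / 27832 Pa/m = 30001 m
= 30.001 km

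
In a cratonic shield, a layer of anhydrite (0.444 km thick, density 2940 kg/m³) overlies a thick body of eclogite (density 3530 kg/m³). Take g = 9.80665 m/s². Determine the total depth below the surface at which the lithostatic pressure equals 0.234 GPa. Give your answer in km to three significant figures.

Pressure at base of upper layers: 2940×9.80665×444 = 1.280×10^7 Pa = 0.01280 GPa
Remaining pressure to be supplied by eclogite: 2.340×10^8 − 1.280×10^7 = 2.212×10^8 Pa
Additional depth in eclogite = 2.212×10^8 Pa / (3530 kg/m³ × 9.80665 m/s²) = 6389.8 m
Total depth = 444 m + 6389.8 m = 6833.8 m
= 6.8338 km

6.83 km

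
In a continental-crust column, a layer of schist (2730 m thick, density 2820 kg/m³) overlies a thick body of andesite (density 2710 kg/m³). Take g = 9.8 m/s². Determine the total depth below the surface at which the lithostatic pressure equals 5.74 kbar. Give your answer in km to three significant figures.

Pressure at base of upper layers: 2820×9.8×2730 = 7.545×10^7 Pa = 0.7545 kbar
Remaining pressure to be supplied by andesite: 5.740×10^8 − 7.545×10^7 = 4.986×10^8 Pa
Additional depth in andesite = 4.986×10^8 Pa / (2710 kg/m³ × 9.8 m/s²) = 18772 m
Total depth = 2730 m + 18772 m = 21502 m
= 21.502 km

21.5 km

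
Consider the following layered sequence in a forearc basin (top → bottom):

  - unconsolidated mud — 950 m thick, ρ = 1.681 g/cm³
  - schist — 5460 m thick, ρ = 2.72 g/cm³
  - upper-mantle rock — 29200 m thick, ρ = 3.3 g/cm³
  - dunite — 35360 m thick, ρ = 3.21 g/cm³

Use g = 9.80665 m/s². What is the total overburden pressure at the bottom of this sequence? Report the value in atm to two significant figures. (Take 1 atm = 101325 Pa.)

unconsolidated mud: 1681 kg/m³ × 9.80665 m/s² × 950 m = 1.566×10^7 Pa = 154.6 atm
schist: 2720 kg/m³ × 9.80665 m/s² × 5460 m = 1.456×10^8 Pa = 1437 atm
upper-mantle rock: 3300 kg/m³ × 9.80665 m/s² × 29200 m = 9.450×10^8 Pa = 9326 atm
dunite: 3210 kg/m³ × 9.80665 m/s² × 35360 m = 1.113×10^9 Pa = 10986 atm
Total = 154.6 + 1437 + 9326 + 10986 = 21904 atm

22000 atm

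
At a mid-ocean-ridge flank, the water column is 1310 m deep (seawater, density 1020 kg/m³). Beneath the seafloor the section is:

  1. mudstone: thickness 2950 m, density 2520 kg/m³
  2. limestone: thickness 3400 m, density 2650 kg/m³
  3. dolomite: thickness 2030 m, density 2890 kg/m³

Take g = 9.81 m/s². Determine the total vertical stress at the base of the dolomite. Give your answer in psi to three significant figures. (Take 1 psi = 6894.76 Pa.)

seawater: 1020 kg/m³ × 9.81 m/s² × 1310 m = 1.311×10^7 Pa = 1901 psi
mudstone: 2520 kg/m³ × 9.81 m/s² × 2950 m = 7.293×10^7 Pa = 10577 psi
limestone: 2650 kg/m³ × 9.81 m/s² × 3400 m = 8.839×10^7 Pa = 12820 psi
dolomite: 2890 kg/m³ × 9.81 m/s² × 2030 m = 5.755×10^7 Pa = 8347 psi
Total = 1901 + 10577 + 12820 + 8347 = 33645 psi

33600 psi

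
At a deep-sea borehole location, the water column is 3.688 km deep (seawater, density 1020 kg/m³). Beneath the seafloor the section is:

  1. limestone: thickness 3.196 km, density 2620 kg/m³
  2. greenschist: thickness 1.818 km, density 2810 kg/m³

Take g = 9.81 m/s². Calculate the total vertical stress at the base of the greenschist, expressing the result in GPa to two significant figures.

seawater: 1020 kg/m³ × 9.81 m/s² × 3688 m = 3.690×10^7 Pa = 0.03690 GPa
limestone: 2620 kg/m³ × 9.81 m/s² × 3196 m = 8.214×10^7 Pa = 0.08214 GPa
greenschist: 2810 kg/m³ × 9.81 m/s² × 1818 m = 5.012×10^7 Pa = 0.05012 GPa
Total = 0.03690 + 0.08214 + 0.05012 = 0.16916 GPa

0.17 GPa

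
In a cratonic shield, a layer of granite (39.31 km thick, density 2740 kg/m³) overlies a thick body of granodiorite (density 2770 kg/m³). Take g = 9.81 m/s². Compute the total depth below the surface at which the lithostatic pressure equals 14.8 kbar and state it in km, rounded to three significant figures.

Pressure at base of upper layers: 2740×9.81×39310 = 1.057×10^9 Pa = 10.57 kbar
Remaining pressure to be supplied by granodiorite: 1.480×10^9 − 1.057×10^9 = 4.234×10^8 Pa
Additional depth in granodiorite = 4.234×10^8 Pa / (2770 kg/m³ × 9.81 m/s²) = 15580 m
Total depth = 39310 m + 15580 m = 54890 m
= 54.890 km

54.9 km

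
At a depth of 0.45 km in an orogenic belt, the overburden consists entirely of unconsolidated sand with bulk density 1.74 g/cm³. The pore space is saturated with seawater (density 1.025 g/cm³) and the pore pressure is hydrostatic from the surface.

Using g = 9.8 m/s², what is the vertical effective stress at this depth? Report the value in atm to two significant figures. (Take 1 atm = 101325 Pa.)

Overburden (lithostatic) stress σ_v:
unconsolidated sand: 1740 kg/m³ × 9.8 m/s² × 450 m = 7.673×10^6 Pa = 7.673 MPa
Pore pressure P_p = 1025 kg/m³ × 9.8 m/s² × 450 m = 4.520×10^6 Pa = 4.520 MPa
Effective stress σ' = σ_v − P_p = 7.673 − 4.520 = 3.1532 MPa = 31.119 atm

31 atm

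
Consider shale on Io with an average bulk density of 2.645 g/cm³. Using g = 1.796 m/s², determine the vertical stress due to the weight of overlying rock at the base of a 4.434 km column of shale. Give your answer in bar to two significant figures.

210 bar

shale: 2645 kg/m³ × 1.796 m/s² × 4434 m = 2.106×10^7 Pa = 210.6 bar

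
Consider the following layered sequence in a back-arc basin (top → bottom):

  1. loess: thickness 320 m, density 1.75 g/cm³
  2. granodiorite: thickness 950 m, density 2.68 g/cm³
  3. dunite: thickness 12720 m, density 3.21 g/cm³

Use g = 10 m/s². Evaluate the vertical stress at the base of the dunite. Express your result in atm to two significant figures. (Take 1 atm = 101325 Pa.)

4300 atm

loess: 1750 kg/m³ × 10 m/s² × 320 m = 5.600×10^6 Pa = 55.27 atm
granodiorite: 2680 kg/m³ × 10 m/s² × 950 m = 2.546×10^7 Pa = 251.3 atm
dunite: 3210 kg/m³ × 10 m/s² × 12720 m = 4.083×10^8 Pa = 4030 atm
Total = 55.27 + 251.3 + 4030 = 4336.3 atm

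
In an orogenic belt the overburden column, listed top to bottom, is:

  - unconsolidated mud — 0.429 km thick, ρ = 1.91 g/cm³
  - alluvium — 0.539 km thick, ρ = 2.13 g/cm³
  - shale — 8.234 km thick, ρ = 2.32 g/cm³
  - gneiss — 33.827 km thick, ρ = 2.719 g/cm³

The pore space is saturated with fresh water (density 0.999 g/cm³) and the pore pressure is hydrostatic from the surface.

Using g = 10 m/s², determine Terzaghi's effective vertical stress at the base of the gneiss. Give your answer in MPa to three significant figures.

701 MPa

Overburden (lithostatic) stress σ_v:
unconsolidated mud: 1910 kg/m³ × 10 m/s² × 429 m = 8.194×10^6 Pa = 8.194 MPa
alluvium: 2130 kg/m³ × 10 m/s² × 539 m = 1.148×10^7 Pa = 11.48 MPa
shale: 2320 kg/m³ × 10 m/s² × 8234 m = 1.910×10^8 Pa = 191.0 MPa
gneiss: 2719 kg/m³ × 10 m/s² × 33827 m = 9.198×10^8 Pa = 919.8 MPa
Total = 8.194 + 11.48 + 191.0 + 919.8 = 1130.5 MPa
Pore pressure P_p = 999 kg/m³ × 10 m/s² × 43029 m = 4.299×10^8 Pa = 429.9 MPa
Effective stress σ' = σ_v − P_p = 1130 − 429.9 = 700.60 MPa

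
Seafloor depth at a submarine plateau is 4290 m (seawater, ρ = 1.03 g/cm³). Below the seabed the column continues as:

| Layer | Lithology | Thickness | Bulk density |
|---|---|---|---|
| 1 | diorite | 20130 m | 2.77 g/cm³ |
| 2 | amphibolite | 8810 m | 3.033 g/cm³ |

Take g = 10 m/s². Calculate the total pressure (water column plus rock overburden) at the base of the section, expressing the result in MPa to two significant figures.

870 MPa

seawater: 1030 kg/m³ × 10 m/s² × 4290 m = 4.419×10^7 Pa = 44.19 MPa
diorite: 2770 kg/m³ × 10 m/s² × 20130 m = 5.576×10^8 Pa = 557.6 MPa
amphibolite: 3033 kg/m³ × 10 m/s² × 8810 m = 2.672×10^8 Pa = 267.2 MPa
Total = 44.19 + 557.6 + 267.2 = 869.00 MPa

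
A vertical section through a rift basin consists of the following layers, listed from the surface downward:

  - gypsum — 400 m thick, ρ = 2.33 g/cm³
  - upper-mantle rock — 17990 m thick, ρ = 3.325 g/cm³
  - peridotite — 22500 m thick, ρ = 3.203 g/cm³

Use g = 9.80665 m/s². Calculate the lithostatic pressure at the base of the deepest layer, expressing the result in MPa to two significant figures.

gypsum: 2330 kg/m³ × 9.80665 m/s² × 400 m = 9.140×10^6 Pa = 9.140 MPa
upper-mantle rock: 3325 kg/m³ × 9.80665 m/s² × 17990 m = 5.866×10^8 Pa = 586.6 MPa
peridotite: 3203 kg/m³ × 9.80665 m/s² × 22500 m = 7.067×10^8 Pa = 706.7 MPa
Total = 9.140 + 586.6 + 706.7 = 1302.5 MPa

1300 MPa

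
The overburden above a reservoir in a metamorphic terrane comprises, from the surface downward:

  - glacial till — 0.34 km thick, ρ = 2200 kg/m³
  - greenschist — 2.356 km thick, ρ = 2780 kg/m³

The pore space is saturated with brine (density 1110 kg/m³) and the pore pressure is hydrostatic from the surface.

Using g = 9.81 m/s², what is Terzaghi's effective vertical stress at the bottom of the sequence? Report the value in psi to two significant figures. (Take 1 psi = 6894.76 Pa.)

Overburden (lithostatic) stress σ_v:
glacial till: 2200 kg/m³ × 9.81 m/s² × 340 m = 7.338×10^6 Pa = 7.338 MPa
greenschist: 2780 kg/m³ × 9.81 m/s² × 2356 m = 6.425×10^7 Pa = 64.25 MPa
Total = 7.338 + 64.25 = 71.590 MPa
Pore pressure P_p = 1110 kg/m³ × 9.81 m/s² × 2696 m = 2.936×10^7 Pa = 29.36 MPa
Effective stress σ' = σ_v − P_p = 71.59 − 29.36 = 42.233 MPa = 6125.4 psi

6100 psi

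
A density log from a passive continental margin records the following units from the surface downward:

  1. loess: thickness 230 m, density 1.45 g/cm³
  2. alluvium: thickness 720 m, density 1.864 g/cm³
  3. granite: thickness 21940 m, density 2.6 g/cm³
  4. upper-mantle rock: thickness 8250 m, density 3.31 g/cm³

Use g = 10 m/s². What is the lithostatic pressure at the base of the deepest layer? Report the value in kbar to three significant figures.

loess: 1450 kg/m³ × 10 m/s² × 230 m = 3.335×10^6 Pa = 0.03335 kbar
alluvium: 1864 kg/m³ × 10 m/s² × 720 m = 1.342×10^7 Pa = 0.1342 kbar
granite: 2600 kg/m³ × 10 m/s² × 21940 m = 5.704×10^8 Pa = 5.704 kbar
upper-mantle rock: 3310 kg/m³ × 10 m/s² × 8250 m = 2.731×10^8 Pa = 2.731 kbar
Total = 0.03335 + 0.1342 + 5.704 + 2.731 = 8.6027 kbar

8.60 kbar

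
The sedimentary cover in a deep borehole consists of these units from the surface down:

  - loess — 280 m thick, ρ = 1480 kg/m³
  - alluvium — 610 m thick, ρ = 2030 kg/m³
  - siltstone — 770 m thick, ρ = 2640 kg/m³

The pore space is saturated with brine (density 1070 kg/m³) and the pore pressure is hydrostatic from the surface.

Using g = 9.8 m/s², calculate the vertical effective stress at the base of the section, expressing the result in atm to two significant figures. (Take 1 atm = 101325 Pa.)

180 atm

Overburden (lithostatic) stress σ_v:
loess: 1480 kg/m³ × 9.8 m/s² × 280 m = 4.061×10^6 Pa = 4.061 MPa
alluvium: 2030 kg/m³ × 9.8 m/s² × 610 m = 1.214×10^7 Pa = 12.14 MPa
siltstone: 2640 kg/m³ × 9.8 m/s² × 770 m = 1.992×10^7 Pa = 19.92 MPa
Total = 4.061 + 12.14 + 19.92 = 36.118 MPa
Pore pressure P_p = 1070 kg/m³ × 9.8 m/s² × 1660 m = 1.741×10^7 Pa = 17.41 MPa
Effective stress σ' = σ_v − P_p = 36.12 − 17.41 = 18.711 MPa = 184.66 atm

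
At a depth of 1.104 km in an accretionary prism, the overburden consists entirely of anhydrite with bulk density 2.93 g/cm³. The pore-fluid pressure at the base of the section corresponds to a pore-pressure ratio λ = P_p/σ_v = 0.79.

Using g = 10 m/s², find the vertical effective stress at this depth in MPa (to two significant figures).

6.8 MPa

Overburden (lithostatic) stress σ_v:
anhydrite: 2930 kg/m³ × 10 m/s² × 1104 m = 3.235×10^7 Pa = 32.35 MPa
Pore pressure P_p = λ·σ_v = 0.79 × 32.35 MPa = 25.55 MPa
Effective stress σ' = σ_v − P_p = 32.35 − 25.55 = 6.7929 MPa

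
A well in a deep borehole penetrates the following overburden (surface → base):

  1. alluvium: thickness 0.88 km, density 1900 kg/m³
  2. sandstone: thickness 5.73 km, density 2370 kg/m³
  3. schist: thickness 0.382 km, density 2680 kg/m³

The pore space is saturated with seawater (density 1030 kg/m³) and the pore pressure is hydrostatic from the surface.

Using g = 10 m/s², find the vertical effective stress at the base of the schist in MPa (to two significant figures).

91 MPa

Overburden (lithostatic) stress σ_v:
alluvium: 1900 kg/m³ × 10 m/s² × 880 m = 1.672×10^7 Pa = 16.72 MPa
sandstone: 2370 kg/m³ × 10 m/s² × 5730 m = 1.358×10^8 Pa = 135.8 MPa
schist: 2680 kg/m³ × 10 m/s² × 382 m = 1.024×10^7 Pa = 10.24 MPa
Total = 16.72 + 135.8 + 10.24 = 162.76 MPa
Pore pressure P_p = 1030 kg/m³ × 10 m/s² × 6992 m = 7.202×10^7 Pa = 72.02 MPa
Effective stress σ' = σ_v − P_p = 162.8 − 72.02 = 90.741 MPa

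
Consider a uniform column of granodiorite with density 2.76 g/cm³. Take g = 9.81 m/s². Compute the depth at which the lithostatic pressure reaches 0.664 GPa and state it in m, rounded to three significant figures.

24500 m

h = P/(ρg) = 0.664 GPa / (2760 kg/m³ × 9.81 m/s²) = 6.640×10^8 Pa / 27076 Pa/m = 24524 m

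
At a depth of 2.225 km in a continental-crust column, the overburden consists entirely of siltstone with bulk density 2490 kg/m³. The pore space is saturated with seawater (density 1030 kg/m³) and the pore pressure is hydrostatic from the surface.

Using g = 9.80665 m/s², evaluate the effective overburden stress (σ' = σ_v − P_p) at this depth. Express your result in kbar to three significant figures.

0.319 kbar

Overburden (lithostatic) stress σ_v:
siltstone: 2490 kg/m³ × 9.80665 m/s² × 2225 m = 5.433×10^7 Pa = 54.33 MPa
Pore pressure P_p = 1030 kg/m³ × 9.80665 m/s² × 2225 m = 2.247×10^7 Pa = 22.47 MPa
Effective stress σ' = σ_v − P_p = 54.33 − 22.47 = 31.857 MPa = 0.31857 kbar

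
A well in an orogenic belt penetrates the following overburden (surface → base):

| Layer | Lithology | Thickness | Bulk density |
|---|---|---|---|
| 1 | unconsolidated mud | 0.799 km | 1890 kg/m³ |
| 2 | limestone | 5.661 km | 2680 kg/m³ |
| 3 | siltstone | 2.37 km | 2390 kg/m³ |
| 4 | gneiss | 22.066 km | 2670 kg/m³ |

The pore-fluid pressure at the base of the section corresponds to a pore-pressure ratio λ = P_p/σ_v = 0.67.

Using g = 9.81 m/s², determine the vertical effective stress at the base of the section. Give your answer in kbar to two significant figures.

2.6 kbar

Overburden (lithostatic) stress σ_v:
unconsolidated mud: 1890 kg/m³ × 9.81 m/s² × 799 m = 1.481×10^7 Pa = 14.81 MPa
limestone: 2680 kg/m³ × 9.81 m/s² × 5661 m = 1.488×10^8 Pa = 148.8 MPa
siltstone: 2390 kg/m³ × 9.81 m/s² × 2370 m = 5.557×10^7 Pa = 55.57 MPa
gneiss: 2670 kg/m³ × 9.81 m/s² × 22066 m = 5.780×10^8 Pa = 578.0 MPa
Total = 14.81 + 148.8 + 55.57 + 578.0 = 797.18 MPa
Pore pressure P_p = λ·σ_v = 0.67 × 797.2 MPa = 534.1 MPa
Effective stress σ' = σ_v − P_p = 797.2 − 534.1 = 263.07 MPa = 2.6307 kbar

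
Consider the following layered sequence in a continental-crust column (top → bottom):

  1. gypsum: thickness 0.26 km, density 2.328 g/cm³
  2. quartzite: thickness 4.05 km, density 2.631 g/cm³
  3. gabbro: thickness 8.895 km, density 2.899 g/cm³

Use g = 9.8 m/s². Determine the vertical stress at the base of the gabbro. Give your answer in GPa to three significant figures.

gypsum: 2328 kg/m³ × 9.8 m/s² × 260 m = 5.932×10^6 Pa = 5.932×10^-3 GPa
quartzite: 2631 kg/m³ × 9.8 m/s² × 4050 m = 1.044×10^8 Pa = 0.1044 GPa
gabbro: 2899 kg/m³ × 9.8 m/s² × 8895 m = 2.527×10^8 Pa = 0.2527 GPa
Total = 5.932×10^-3 + 0.1044 + 0.2527 = 0.36306 GPa

0.363 GPa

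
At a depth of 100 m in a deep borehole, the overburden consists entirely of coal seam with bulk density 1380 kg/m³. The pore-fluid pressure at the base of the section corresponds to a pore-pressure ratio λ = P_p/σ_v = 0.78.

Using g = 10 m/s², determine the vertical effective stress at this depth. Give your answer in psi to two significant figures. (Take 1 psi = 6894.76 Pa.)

Overburden (lithostatic) stress σ_v:
coal seam: 1380 kg/m³ × 10 m/s² × 100 m = 1.380×10^6 Pa = 1.380 MPa
Pore pressure P_p = λ·σ_v = 0.78 × 1.380 MPa = 1.076 MPa
Effective stress σ' = σ_v − P_p = 1.380 − 1.076 = 0.30360 MPa = 44.033 psi

44 psi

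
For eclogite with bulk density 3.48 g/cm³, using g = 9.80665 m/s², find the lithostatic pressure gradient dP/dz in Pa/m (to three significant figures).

dP/dz = ρg = 3480 kg/m³ × 9.80665 m/s² = 34127 Pa/m

34100 Pa/m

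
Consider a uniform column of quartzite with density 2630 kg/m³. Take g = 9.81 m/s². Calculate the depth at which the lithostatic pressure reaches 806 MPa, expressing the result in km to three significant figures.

h = P/(ρg) = 806 MPa / (2630 kg/m³ × 9.81 m/s²) = 8.060×10^8 Pa / 25800 Pa/m = 31240 m
= 31.240 km

31.2 km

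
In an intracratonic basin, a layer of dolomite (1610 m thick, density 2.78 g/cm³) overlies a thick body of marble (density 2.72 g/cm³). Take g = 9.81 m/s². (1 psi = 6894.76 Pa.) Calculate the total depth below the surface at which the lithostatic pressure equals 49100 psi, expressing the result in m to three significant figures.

12700 m

Pressure at base of upper layers: 2780×9.81×1610 = 4.391×10^7 Pa = 6368 psi
Remaining pressure to be supplied by marble: 3.385×10^8 − 4.391×10^7 = 2.946×10^8 Pa
Additional depth in marble = 2.946×10^8 Pa / (2720 kg/m³ × 9.81 m/s²) = 11042 m
Total depth = 1610 m + 11042 m = 12652 m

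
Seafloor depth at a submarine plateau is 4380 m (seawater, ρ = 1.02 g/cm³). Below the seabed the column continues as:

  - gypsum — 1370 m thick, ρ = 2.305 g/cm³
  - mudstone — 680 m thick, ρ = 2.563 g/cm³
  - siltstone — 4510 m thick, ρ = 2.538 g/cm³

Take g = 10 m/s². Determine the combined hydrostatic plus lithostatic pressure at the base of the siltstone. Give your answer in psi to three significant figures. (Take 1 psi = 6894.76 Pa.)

30200 psi

seawater: 1020 kg/m³ × 10 m/s² × 4380 m = 4.468×10^7 Pa = 6480 psi
gypsum: 2305 kg/m³ × 10 m/s² × 1370 m = 3.158×10^7 Pa = 4580 psi
mudstone: 2563 kg/m³ × 10 m/s² × 680 m = 1.743×10^7 Pa = 2528 psi
siltstone: 2538 kg/m³ × 10 m/s² × 4510 m = 1.145×10^8 Pa = 16602 psi
Total = 6480 + 4580 + 2528 + 16602 = 30189 psi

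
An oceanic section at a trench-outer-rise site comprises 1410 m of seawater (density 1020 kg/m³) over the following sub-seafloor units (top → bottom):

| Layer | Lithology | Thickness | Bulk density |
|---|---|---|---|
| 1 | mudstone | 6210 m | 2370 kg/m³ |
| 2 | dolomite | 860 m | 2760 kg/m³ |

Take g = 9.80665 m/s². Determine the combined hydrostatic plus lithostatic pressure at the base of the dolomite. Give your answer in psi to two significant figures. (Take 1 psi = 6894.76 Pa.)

26000 psi

seawater: 1020 kg/m³ × 9.80665 m/s² × 1410 m = 1.410×10^7 Pa = 2046 psi
mudstone: 2370 kg/m³ × 9.80665 m/s² × 6210 m = 1.443×10^8 Pa = 20933 psi
dolomite: 2760 kg/m³ × 9.80665 m/s² × 860 m = 2.328×10^7 Pa = 3376 psi
Total = 2046 + 20933 + 3376 = 26355 psi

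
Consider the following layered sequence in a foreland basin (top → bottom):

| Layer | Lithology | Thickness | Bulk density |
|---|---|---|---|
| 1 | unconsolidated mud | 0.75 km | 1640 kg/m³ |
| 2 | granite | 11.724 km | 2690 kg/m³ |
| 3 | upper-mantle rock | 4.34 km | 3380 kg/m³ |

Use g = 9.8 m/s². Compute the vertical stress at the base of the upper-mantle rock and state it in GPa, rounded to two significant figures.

0.46 GPa

unconsolidated mud: 1640 kg/m³ × 9.8 m/s² × 750 m = 1.205×10^7 Pa = 0.01205 GPa
granite: 2690 kg/m³ × 9.8 m/s² × 11724 m = 3.091×10^8 Pa = 0.3091 GPa
upper-mantle rock: 3380 kg/m³ × 9.8 m/s² × 4340 m = 1.438×10^8 Pa = 0.1438 GPa
Total = 0.01205 + 0.3091 + 0.1438 = 0.46488 GPa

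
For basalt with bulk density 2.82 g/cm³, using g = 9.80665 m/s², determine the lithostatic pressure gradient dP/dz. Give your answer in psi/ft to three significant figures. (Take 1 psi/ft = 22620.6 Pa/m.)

1.22 psi/ft

dP/dz = ρg = 2820 kg/m³ × 9.80665 m/s² = 27655 Pa/m
= 27655 Pa/m × (1 psi/ft / 22621 Pa/m) = 1.2225 psi/ft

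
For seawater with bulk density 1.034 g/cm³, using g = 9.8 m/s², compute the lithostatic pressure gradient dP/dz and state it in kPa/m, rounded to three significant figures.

10.1 kPa/m

dP/dz = ρg = 1034 kg/m³ × 9.8 m/s² = 10133 Pa/m
= 10133 Pa/m × (1 kPa/m / 1000.0 Pa/m) = 10.133 kPa/m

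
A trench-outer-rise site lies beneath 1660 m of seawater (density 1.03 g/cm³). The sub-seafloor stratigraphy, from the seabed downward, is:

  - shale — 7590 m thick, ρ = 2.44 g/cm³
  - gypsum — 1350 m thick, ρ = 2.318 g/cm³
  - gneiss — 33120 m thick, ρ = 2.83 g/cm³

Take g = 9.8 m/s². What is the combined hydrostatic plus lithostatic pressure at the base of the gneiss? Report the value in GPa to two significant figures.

seawater: 1030 kg/m³ × 9.8 m/s² × 1660 m = 1.676×10^7 Pa = 0.01676 GPa
shale: 2440 kg/m³ × 9.8 m/s² × 7590 m = 1.815×10^8 Pa = 0.1815 GPa
gypsum: 2318 kg/m³ × 9.8 m/s² × 1350 m = 3.067×10^7 Pa = 0.03067 GPa
gneiss: 2830 kg/m³ × 9.8 m/s² × 33120 m = 9.186×10^8 Pa = 0.9186 GPa
Total = 0.01676 + 0.1815 + 0.03067 + 0.9186 = 1.1475 GPa

1.1 GPa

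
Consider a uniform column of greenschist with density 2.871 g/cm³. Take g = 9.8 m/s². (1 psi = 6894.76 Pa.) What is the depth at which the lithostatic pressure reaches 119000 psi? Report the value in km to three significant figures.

h = P/(ρg) = 119000 psi / (2871 kg/m³ × 9.8 m/s²) = 8.205×10^8 Pa / 28136 Pa/m = 29161 m
= 29.161 km

29.2 km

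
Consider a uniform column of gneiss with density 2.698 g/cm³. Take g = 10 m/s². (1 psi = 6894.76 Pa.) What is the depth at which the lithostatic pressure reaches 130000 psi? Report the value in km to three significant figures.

33.2 km

h = P/(ρg) = 130000 psi / (2698 kg/m³ × 10 m/s²) = 8.963×10^8 Pa / 26980 Pa/m = 33222 m
= 33.222 km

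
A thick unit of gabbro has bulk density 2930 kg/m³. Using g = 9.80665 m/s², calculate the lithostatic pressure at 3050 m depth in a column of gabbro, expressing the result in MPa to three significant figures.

87.6 MPa

gabbro: 2930 kg/m³ × 9.80665 m/s² × 3050 m = 8.764×10^7 Pa = 87.64 MPa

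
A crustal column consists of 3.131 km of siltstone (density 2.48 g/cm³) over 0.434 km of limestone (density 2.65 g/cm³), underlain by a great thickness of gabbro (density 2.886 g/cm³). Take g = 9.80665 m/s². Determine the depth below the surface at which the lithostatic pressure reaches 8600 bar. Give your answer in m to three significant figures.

30900 m

Pressure at base of upper layers: 2480×9.80665×3131 + 2650×9.80665×434 = 8.743×10^7 Pa = 874.3 bar
Remaining pressure to be supplied by gabbro: 8.600×10^8 − 8.743×10^7 = 7.726×10^8 Pa
Additional depth in gabbro = 7.726×10^8 Pa / (2886 kg/m³ × 9.80665 m/s²) = 27298 m
Total depth = 3565 m + 27298 m = 30863 m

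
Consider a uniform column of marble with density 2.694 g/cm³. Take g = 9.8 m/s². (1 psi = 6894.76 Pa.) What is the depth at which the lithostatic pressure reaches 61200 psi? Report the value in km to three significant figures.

16.0 km

h = P/(ρg) = 61200 psi / (2694 kg/m³ × 9.8 m/s²) = 4.220×10^8 Pa / 26401 Pa/m = 15983 m
= 15.983 km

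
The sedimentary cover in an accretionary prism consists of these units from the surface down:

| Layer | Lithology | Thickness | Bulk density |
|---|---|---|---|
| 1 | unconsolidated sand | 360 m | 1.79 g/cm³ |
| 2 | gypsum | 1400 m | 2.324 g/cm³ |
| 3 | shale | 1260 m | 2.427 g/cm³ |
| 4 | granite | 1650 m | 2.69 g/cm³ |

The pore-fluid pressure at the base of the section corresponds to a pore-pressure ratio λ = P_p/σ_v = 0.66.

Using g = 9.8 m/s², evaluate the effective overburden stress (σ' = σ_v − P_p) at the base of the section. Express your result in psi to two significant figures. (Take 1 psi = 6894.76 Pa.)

5500 psi

Overburden (lithostatic) stress σ_v:
unconsolidated sand: 1790 kg/m³ × 9.8 m/s² × 360 m = 6.315×10^6 Pa = 6.315 MPa
gypsum: 2324 kg/m³ × 9.8 m/s² × 1400 m = 3.189×10^7 Pa = 31.89 MPa
shale: 2427 kg/m³ × 9.8 m/s² × 1260 m = 2.997×10^7 Pa = 29.97 MPa
granite: 2690 kg/m³ × 9.8 m/s² × 1650 m = 4.350×10^7 Pa = 43.50 MPa
Total = 6.315 + 31.89 + 29.97 + 43.50 = 111.67 MPa
Pore pressure P_p = λ·σ_v = 0.66 × 111.7 MPa = 73.70 MPa
Effective stress σ' = σ_v − P_p = 111.7 − 73.70 = 37.967 MPa = 5506.6 psi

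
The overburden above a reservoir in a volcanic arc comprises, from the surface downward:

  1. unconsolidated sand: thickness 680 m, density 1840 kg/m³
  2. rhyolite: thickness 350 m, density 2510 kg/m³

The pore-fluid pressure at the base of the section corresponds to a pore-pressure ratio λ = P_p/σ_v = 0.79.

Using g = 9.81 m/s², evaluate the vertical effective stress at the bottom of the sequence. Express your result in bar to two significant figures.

44 bar

Overburden (lithostatic) stress σ_v:
unconsolidated sand: 1840 kg/m³ × 9.81 m/s² × 680 m = 1.227×10^7 Pa = 12.27 MPa
rhyolite: 2510 kg/m³ × 9.81 m/s² × 350 m = 8.618×10^6 Pa = 8.618 MPa
Total = 12.27 + 8.618 = 20.892 MPa
Pore pressure P_p = λ·σ_v = 0.79 × 20.89 MPa = 16.50 MPa
Effective stress σ' = σ_v − P_p = 20.89 − 16.50 = 4.3874 MPa = 43.874 bar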